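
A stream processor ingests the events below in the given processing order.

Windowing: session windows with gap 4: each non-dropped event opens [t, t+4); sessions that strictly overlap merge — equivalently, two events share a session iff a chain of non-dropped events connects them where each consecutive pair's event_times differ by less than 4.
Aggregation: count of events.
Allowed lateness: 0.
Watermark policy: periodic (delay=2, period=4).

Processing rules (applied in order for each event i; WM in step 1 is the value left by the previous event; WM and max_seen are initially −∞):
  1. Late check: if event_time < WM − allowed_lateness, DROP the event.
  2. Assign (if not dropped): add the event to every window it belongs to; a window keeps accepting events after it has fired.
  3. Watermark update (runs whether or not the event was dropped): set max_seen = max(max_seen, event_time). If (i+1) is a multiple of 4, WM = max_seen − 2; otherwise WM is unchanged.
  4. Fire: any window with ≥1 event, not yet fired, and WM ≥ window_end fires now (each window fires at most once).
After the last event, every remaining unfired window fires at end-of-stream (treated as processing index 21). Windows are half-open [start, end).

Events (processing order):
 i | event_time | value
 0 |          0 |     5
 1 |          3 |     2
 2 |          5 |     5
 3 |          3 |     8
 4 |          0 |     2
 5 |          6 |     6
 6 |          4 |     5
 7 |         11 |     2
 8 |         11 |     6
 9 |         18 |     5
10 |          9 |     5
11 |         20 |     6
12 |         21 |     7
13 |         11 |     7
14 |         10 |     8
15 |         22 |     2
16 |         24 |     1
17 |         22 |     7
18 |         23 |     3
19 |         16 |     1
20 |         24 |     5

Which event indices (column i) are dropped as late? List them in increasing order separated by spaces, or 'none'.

i=0 t=0 v=5: → [0,4); WM=−∞
i=1 t=3 v=2: → [0,7); WM=−∞
i=2 t=5 v=5: → [0,9); WM=−∞
i=3 t=3 v=8: → [0,9); WM=3
i=4 t=0 v=2: DROP (t<3-0); WM=3
i=5 t=6 v=6: → [0,10); WM=3
i=6 t=4 v=5: → [0,10); WM=3
i=7 t=11 v=2: → [11,15); WM=9
i=8 t=11 v=6: → [11,15); WM=9
i=9 t=18 v=5: → [18,22); WM=9
i=10 t=9 v=5: → [0,15); WM=9
i=11 t=20 v=6: → [18,24); WM=18
i=12 t=21 v=7: → [18,25); WM=18
i=13 t=11 v=7: DROP (t<18-0); WM=18
i=14 t=10 v=8: DROP (t<18-0); WM=18
i=15 t=22 v=2: → [18,26); WM=20
i=16 t=24 v=1: → [18,28); WM=20
i=17 t=22 v=7: → [18,28); WM=20
i=18 t=23 v=3: → [18,28); WM=20
i=19 t=16 v=1: DROP (t<20-0); WM=22
i=20 t=24 v=5: → [18,28); WM=22

4 13 14 19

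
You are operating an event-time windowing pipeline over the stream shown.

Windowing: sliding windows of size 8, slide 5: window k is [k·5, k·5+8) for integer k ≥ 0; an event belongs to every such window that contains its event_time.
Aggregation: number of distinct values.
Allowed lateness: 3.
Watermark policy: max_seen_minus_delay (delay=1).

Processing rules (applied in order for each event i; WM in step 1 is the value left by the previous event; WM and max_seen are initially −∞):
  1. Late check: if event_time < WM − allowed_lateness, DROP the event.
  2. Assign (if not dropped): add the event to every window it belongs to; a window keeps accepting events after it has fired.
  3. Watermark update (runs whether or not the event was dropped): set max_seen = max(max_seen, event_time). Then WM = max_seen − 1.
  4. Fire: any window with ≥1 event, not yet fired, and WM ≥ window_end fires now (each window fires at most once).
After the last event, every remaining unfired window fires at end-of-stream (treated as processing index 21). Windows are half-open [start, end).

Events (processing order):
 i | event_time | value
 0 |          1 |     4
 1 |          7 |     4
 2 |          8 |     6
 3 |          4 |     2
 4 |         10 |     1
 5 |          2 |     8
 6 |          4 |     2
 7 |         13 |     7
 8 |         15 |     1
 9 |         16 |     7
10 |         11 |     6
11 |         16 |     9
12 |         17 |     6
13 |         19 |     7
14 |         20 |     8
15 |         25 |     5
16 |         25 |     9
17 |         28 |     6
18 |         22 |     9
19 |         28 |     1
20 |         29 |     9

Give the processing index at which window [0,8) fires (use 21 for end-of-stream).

i=0 t=1 v=4: → [0,8); WM=0
i=1 t=7 v=4: → [5,13),[0,8); WM=6
i=2 t=8 v=6: → [5,13); WM=7
i=3 t=4 v=2: → [0,8); WM=7
i=4 t=10 v=1: → [10,18),[5,13); WM=9; [0,8) fires=2
i=5 t=2 v=8: DROP (t<9-3); WM=9
i=6 t=4 v=2: DROP (t<9-3); WM=9
i=7 t=13 v=7: → [10,18); WM=12
i=8 t=15 v=1: → [15,23),[10,18); WM=14; [5,13) fires=3
i=9 t=16 v=7: → [15,23),[10,18); WM=15
i=10 t=11 v=6: DROP (t<15-3); WM=15
i=11 t=16 v=9: → [15,23),[10,18); WM=15
i=12 t=17 v=6: → [15,23),[10,18); WM=16
i=13 t=19 v=7: → [15,23); WM=18; [10,18) fires=4
i=14 t=20 v=8: → [20,28),[15,23); WM=19
i=15 t=25 v=5: → [25,33),[20,28); WM=24; [15,23) fires=5
i=16 t=25 v=9: → [25,33),[20,28); WM=24
i=17 t=28 v=6: → [25,33); WM=27
i=18 t=22 v=9: DROP (t<27-3); WM=27
i=19 t=28 v=1: → [25,33); WM=27
i=20 t=29 v=9: → [25,33); WM=28; [20,28) fires=3

4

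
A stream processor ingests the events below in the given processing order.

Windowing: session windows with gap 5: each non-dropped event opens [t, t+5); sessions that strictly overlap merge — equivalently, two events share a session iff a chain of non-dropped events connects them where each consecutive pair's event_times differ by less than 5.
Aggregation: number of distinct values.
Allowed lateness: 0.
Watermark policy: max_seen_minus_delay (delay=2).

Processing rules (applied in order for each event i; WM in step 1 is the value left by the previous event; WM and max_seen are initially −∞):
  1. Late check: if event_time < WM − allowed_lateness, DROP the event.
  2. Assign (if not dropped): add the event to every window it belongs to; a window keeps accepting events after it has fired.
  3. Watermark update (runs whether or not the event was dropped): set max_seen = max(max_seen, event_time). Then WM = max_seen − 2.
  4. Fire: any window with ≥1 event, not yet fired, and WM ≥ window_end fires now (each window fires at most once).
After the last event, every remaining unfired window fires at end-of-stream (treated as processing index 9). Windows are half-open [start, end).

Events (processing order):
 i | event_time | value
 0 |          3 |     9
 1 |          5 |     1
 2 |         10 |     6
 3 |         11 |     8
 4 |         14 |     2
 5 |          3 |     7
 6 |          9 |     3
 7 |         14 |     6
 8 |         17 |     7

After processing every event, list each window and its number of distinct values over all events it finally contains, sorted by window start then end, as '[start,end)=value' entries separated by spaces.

[3,10)=2 [10,22)=4

i=0 t=3 v=9: → [3,8); WM=1
i=1 t=5 v=1: → [3,10); WM=3
i=2 t=10 v=6: → [10,15); WM=8
i=3 t=11 v=8: → [10,16); WM=9
i=4 t=14 v=2: → [10,19); WM=12
i=5 t=3 v=7: DROP (t<12-0); WM=12
i=6 t=9 v=3: DROP (t<12-0); WM=12
i=7 t=14 v=6: → [10,19); WM=12
i=8 t=17 v=7: → [10,22); WM=15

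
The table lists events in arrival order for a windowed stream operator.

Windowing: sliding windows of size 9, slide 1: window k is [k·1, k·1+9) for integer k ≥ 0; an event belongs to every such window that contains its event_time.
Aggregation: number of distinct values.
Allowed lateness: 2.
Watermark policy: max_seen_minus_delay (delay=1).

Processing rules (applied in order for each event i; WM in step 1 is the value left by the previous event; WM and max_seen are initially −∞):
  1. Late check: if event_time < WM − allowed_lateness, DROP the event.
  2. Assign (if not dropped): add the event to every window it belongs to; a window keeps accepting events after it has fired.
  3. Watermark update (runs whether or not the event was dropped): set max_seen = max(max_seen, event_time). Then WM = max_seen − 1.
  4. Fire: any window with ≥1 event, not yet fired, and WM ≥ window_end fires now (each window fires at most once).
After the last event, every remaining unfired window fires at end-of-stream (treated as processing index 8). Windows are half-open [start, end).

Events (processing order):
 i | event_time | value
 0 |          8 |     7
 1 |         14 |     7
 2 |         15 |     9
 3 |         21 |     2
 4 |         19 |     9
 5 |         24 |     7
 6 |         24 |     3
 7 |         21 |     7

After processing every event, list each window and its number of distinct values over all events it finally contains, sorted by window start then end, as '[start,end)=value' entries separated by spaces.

i=0 t=8 v=7: → [8,17),[7,16),[6,15),[5,14),[4,13),[3,12),[2,11),[1,10),[0,9); WM=7
i=1 t=14 v=7: → [14,23),[13,22),[12,21),[11,20),[10,19),[9,18),[8,17),[7,16),[6,15); WM=13; [0,9) fires=1 [1,10) fires=1 [2,11) fires=1 [3,12) fires=1 [4,13) fires=1
i=2 t=15 v=9: → [15,24),[14,23),[13,22),[12,21),[11,20),[10,19),[9,18),[8,17),[7,16); WM=14; [5,14) fires=1
i=3 t=21 v=2: → [21,30),[20,29),[19,28),[18,27),[17,26),[16,25),[15,24),[14,23),[13,22); WM=20; [6,15) fires=1 [7,16) fires=2 [8,17) fires=2 [9,18) fires=2 [10,19) fires=2 [11,20) fires=2
i=4 t=19 v=9: → [19,28),[18,27),[17,26),[16,25),[15,24),[14,23),[13,22),[12,21),[11,20); WM=20
i=5 t=24 v=7: → [24,33),[23,32),[22,31),[21,30),[20,29),[19,28),[18,27),[17,26),[16,25); WM=23; [12,21) fires=2 [13,22) fires=3 [14,23) fires=3
i=6 t=24 v=3: → [24,33),[23,32),[22,31),[21,30),[20,29),[19,28),[18,27),[17,26),[16,25); WM=23
i=7 t=21 v=7: → [21,30),[20,29),[19,28),[18,27),[17,26),[16,25),[15,24),[14,23),[13,22); WM=23

[0,9)=1 [1,10)=1 [2,11)=1 [3,12)=1 [4,13)=1 [5,14)=1 [6,15)=1 [7,16)=2 [8,17)=2 [9,18)=2 [10,19)=2 [11,20)=2 [12,21)=2 [13,22)=3 [14,23)=3 [15,24)=3 [16,25)=4 [17,26)=4 [18,27)=4 [19,28)=4 [20,29)=3 [21,30)=3 [22,31)=2 [23,32)=2 [24,33)=2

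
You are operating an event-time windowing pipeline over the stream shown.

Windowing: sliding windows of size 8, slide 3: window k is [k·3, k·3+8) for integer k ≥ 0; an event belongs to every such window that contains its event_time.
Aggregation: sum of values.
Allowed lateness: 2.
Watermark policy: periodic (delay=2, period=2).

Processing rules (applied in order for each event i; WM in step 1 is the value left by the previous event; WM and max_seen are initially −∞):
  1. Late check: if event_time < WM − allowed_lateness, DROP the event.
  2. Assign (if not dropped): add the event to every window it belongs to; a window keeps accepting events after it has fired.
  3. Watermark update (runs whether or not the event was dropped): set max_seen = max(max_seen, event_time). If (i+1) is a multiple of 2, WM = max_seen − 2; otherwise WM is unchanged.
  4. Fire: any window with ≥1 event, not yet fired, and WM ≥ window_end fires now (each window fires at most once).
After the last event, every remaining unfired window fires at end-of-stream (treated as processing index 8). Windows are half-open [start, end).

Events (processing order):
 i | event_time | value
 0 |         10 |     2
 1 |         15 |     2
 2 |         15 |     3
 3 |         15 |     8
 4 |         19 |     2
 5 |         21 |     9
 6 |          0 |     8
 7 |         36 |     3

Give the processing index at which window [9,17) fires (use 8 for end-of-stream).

5

i=0 t=10 v=2: → [9,17),[6,14),[3,11); WM=−∞
i=1 t=15 v=2: → [15,23),[12,20),[9,17); WM=13; [3,11) fires=2
i=2 t=15 v=3: → [15,23),[12,20),[9,17); WM=13
i=3 t=15 v=8: → [15,23),[12,20),[9,17); WM=13
i=4 t=19 v=2: → [18,26),[15,23),[12,20); WM=13
i=5 t=21 v=9: → [21,29),[18,26),[15,23); WM=19; [6,14) fires=2 [9,17) fires=15
i=6 t=0 v=8: DROP (t<19-2); WM=19
i=7 t=36 v=3: → [36,44),[33,41),[30,38); WM=34; [12,20) fires=15 [15,23) fires=24 [18,26) fires=11 [21,29) fires=9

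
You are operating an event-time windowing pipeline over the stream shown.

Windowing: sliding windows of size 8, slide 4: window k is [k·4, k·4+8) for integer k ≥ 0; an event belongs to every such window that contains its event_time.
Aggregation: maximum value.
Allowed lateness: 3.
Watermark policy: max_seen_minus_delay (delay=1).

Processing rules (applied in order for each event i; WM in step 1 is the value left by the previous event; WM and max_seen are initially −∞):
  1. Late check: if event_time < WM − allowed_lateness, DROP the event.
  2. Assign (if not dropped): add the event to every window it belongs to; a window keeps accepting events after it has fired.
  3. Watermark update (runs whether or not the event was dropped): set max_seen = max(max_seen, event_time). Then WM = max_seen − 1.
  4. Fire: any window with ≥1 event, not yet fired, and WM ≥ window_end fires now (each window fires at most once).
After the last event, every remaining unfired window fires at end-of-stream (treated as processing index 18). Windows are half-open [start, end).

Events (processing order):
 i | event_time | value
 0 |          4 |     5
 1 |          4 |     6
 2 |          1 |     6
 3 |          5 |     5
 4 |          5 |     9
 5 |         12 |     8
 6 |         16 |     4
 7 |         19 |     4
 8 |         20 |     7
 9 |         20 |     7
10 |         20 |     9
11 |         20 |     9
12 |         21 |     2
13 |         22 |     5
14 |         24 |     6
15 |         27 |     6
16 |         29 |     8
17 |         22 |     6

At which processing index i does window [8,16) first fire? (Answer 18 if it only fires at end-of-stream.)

i=0 t=4 v=5: → [4,12),[0,8); WM=3
i=1 t=4 v=6: → [4,12),[0,8); WM=3
i=2 t=1 v=6: → [0,8); WM=3
i=3 t=5 v=5: → [4,12),[0,8); WM=4
i=4 t=5 v=9: → [4,12),[0,8); WM=4
i=5 t=12 v=8: → [12,20),[8,16); WM=11; [0,8) fires=9
i=6 t=16 v=4: → [16,24),[12,20); WM=15; [4,12) fires=9
i=7 t=19 v=4: → [16,24),[12,20); WM=18; [8,16) fires=8
i=8 t=20 v=7: → [20,28),[16,24); WM=19
i=9 t=20 v=7: → [20,28),[16,24); WM=19
i=10 t=20 v=9: → [20,28),[16,24); WM=19
i=11 t=20 v=9: → [20,28),[16,24); WM=19
i=12 t=21 v=2: → [20,28),[16,24); WM=20; [12,20) fires=8
i=13 t=22 v=5: → [20,28),[16,24); WM=21
i=14 t=24 v=6: → [24,32),[20,28); WM=23
i=15 t=27 v=6: → [24,32),[20,28); WM=26; [16,24) fires=9
i=16 t=29 v=8: → [28,36),[24,32); WM=28; [20,28) fires=9
i=17 t=22 v=6: DROP (t<28-3); WM=28

7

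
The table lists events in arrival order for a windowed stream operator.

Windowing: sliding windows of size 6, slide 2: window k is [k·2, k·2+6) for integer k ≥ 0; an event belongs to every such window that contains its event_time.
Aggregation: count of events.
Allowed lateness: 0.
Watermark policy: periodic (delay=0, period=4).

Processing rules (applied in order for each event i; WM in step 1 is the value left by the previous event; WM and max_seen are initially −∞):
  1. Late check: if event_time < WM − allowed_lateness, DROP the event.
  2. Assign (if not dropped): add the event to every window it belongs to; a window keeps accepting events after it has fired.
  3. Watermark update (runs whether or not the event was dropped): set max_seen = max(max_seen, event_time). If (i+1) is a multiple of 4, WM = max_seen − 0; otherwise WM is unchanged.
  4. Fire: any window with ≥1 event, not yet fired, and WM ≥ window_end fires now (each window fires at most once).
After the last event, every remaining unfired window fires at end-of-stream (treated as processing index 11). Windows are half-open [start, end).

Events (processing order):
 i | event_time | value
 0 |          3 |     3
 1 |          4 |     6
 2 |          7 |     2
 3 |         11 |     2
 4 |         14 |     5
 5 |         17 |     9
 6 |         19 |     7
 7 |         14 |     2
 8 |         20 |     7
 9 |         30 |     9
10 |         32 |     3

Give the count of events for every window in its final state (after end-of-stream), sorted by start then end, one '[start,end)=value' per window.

i=0 t=3 v=3: → [2,8),[0,6); WM=−∞
i=1 t=4 v=6: → [4,10),[2,8),[0,6); WM=−∞
i=2 t=7 v=2: → [6,12),[4,10),[2,8); WM=−∞
i=3 t=11 v=2: → [10,16),[8,14),[6,12); WM=11; [0,6) fires=2 [2,8) fires=3 [4,10) fires=2
i=4 t=14 v=5: → [14,20),[12,18),[10,16); WM=11
i=5 t=17 v=9: → [16,22),[14,20),[12,18); WM=11
i=6 t=19 v=7: → [18,24),[16,22),[14,20); WM=11
i=7 t=14 v=2: → [14,20),[12,18),[10,16); WM=19; [6,12) fires=2 [8,14) fires=1 [10,16) fires=3 [12,18) fires=3
i=8 t=20 v=7: → [20,26),[18,24),[16,22); WM=19
i=9 t=30 v=9: → [30,36),[28,34),[26,32); WM=19
i=10 t=32 v=3: → [32,38),[30,36),[28,34); WM=19

[0,6)=2 [2,8)=3 [4,10)=2 [6,12)=2 [8,14)=1 [10,16)=3 [12,18)=3 [14,20)=4 [16,22)=3 [18,24)=2 [20,26)=1 [26,32)=1 [28,34)=2 [30,36)=2 [32,38)=1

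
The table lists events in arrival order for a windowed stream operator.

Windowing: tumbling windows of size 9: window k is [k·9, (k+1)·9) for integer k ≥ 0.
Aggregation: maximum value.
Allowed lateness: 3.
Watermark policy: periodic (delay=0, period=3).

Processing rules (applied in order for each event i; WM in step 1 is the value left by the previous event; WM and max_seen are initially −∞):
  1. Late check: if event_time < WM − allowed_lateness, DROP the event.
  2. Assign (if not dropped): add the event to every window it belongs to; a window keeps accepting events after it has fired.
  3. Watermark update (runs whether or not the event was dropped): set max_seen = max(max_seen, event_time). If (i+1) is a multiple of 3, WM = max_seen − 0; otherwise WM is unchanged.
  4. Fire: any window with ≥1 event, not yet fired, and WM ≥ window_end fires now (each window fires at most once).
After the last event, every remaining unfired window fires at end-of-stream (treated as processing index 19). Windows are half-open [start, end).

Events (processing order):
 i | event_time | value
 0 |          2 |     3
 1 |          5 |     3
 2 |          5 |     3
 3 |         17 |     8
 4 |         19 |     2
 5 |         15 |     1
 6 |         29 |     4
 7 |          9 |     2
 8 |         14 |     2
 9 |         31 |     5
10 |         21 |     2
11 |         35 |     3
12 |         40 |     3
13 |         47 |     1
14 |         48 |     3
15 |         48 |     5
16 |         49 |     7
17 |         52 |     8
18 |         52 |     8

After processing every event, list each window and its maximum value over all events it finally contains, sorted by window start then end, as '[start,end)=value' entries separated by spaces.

i=0 t=2 v=3: → [0,9); WM=−∞
i=1 t=5 v=3: → [0,9); WM=−∞
i=2 t=5 v=3: → [0,9); WM=5
i=3 t=17 v=8: → [9,18); WM=5
i=4 t=19 v=2: → [18,27); WM=5
i=5 t=15 v=1: → [9,18); WM=19; [0,9) fires=3 [9,18) fires=8
i=6 t=29 v=4: → [27,36); WM=19
i=7 t=9 v=2: DROP (t<19-3); WM=19
i=8 t=14 v=2: DROP (t<19-3); WM=29; [18,27) fires=2
i=9 t=31 v=5: → [27,36); WM=29
i=10 t=21 v=2: DROP (t<29-3); WM=29
i=11 t=35 v=3: → [27,36); WM=35
i=12 t=40 v=3: → [36,45); WM=35
i=13 t=47 v=1: → [45,54); WM=35
i=14 t=48 v=3: → [45,54); WM=48; [27,36) fires=5 [36,45) fires=3
i=15 t=48 v=5: → [45,54); WM=48
i=16 t=49 v=7: → [45,54); WM=48
i=17 t=52 v=8: → [45,54); WM=52
i=18 t=52 v=8: → [45,54); WM=52

[0,9)=3 [9,18)=8 [18,27)=2 [27,36)=5 [36,45)=3 [45,54)=8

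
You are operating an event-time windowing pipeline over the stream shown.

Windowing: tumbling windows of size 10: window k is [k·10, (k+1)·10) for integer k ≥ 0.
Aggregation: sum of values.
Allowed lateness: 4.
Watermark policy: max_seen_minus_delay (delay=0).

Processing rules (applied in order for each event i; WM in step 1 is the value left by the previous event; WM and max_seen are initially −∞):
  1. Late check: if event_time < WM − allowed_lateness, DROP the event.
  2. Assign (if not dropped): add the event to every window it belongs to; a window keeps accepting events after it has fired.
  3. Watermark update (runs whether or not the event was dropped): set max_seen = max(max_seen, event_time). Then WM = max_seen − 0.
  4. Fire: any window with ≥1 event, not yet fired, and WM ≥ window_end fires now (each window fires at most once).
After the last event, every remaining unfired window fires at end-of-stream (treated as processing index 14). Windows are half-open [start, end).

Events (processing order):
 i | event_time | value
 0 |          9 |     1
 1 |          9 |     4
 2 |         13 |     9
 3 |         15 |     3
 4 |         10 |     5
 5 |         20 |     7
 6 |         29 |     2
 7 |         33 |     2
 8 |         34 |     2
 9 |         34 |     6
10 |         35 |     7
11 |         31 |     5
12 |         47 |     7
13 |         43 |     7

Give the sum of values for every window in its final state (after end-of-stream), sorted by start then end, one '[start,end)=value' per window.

[0,10)=5 [10,20)=12 [20,30)=9 [30,40)=22 [40,50)=14

i=0 t=9 v=1: → [0,10); WM=9
i=1 t=9 v=4: → [0,10); WM=9
i=2 t=13 v=9: → [10,20); WM=13; [0,10) fires=5
i=3 t=15 v=3: → [10,20); WM=15
i=4 t=10 v=5: DROP (t<15-4); WM=15
i=5 t=20 v=7: → [20,30); WM=20; [10,20) fires=12
i=6 t=29 v=2: → [20,30); WM=29
i=7 t=33 v=2: → [30,40); WM=33; [20,30) fires=9
i=8 t=34 v=2: → [30,40); WM=34
i=9 t=34 v=6: → [30,40); WM=34
i=10 t=35 v=7: → [30,40); WM=35
i=11 t=31 v=5: → [30,40); WM=35
i=12 t=47 v=7: → [40,50); WM=47; [30,40) fires=22
i=13 t=43 v=7: → [40,50); WM=47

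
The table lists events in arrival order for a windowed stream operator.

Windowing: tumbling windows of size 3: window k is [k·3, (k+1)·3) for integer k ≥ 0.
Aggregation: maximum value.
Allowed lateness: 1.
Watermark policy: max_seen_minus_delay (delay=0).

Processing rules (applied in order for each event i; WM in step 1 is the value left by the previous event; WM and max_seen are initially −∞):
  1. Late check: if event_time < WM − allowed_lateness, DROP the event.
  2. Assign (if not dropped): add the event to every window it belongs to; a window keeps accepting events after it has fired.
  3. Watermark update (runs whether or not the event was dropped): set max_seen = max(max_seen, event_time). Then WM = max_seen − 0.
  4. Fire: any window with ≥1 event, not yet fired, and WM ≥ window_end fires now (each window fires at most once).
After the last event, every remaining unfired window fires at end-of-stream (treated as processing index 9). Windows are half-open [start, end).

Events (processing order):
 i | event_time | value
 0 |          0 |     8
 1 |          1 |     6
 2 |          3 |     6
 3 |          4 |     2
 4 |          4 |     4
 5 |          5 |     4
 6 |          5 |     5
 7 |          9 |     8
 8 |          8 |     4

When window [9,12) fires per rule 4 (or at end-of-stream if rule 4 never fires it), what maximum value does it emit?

i=0 t=0 v=8: → [0,3); WM=0
i=1 t=1 v=6: → [0,3); WM=1
i=2 t=3 v=6: → [3,6); WM=3; [0,3) fires=8
i=3 t=4 v=2: → [3,6); WM=4
i=4 t=4 v=4: → [3,6); WM=4
i=5 t=5 v=4: → [3,6); WM=5
i=6 t=5 v=5: → [3,6); WM=5
i=7 t=9 v=8: → [9,12); WM=9; [3,6) fires=6
i=8 t=8 v=4: → [6,9); WM=9; [6,9) fires=4

8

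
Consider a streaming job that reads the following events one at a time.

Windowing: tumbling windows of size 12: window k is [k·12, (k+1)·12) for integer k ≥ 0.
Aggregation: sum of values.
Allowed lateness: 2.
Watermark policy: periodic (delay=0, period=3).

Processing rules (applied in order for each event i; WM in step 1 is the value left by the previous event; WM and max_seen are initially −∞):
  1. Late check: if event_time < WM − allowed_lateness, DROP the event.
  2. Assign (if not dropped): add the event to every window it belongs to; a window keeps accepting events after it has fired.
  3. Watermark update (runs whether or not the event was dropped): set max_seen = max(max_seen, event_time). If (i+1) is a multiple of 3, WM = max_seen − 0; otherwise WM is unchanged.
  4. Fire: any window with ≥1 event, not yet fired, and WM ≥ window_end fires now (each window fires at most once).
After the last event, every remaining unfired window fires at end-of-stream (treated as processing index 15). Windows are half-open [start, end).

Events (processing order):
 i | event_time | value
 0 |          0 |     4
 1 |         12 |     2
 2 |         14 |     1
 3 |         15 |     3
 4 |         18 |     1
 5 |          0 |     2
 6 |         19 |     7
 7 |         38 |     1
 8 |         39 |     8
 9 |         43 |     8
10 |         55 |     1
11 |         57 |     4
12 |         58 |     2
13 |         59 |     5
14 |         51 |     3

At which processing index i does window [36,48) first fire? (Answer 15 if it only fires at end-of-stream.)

11

i=0 t=0 v=4: → [0,12); WM=−∞
i=1 t=12 v=2: → [12,24); WM=−∞
i=2 t=14 v=1: → [12,24); WM=14; [0,12) fires=4
i=3 t=15 v=3: → [12,24); WM=14
i=4 t=18 v=1: → [12,24); WM=14
i=5 t=0 v=2: DROP (t<14-2); WM=18
i=6 t=19 v=7: → [12,24); WM=18
i=7 t=38 v=1: → [36,48); WM=18
i=8 t=39 v=8: → [36,48); WM=39; [12,24) fires=14
i=9 t=43 v=8: → [36,48); WM=39
i=10 t=55 v=1: → [48,60); WM=39
i=11 t=57 v=4: → [48,60); WM=57; [36,48) fires=17
i=12 t=58 v=2: → [48,60); WM=57
i=13 t=59 v=5: → [48,60); WM=57
i=14 t=51 v=3: DROP (t<57-2); WM=59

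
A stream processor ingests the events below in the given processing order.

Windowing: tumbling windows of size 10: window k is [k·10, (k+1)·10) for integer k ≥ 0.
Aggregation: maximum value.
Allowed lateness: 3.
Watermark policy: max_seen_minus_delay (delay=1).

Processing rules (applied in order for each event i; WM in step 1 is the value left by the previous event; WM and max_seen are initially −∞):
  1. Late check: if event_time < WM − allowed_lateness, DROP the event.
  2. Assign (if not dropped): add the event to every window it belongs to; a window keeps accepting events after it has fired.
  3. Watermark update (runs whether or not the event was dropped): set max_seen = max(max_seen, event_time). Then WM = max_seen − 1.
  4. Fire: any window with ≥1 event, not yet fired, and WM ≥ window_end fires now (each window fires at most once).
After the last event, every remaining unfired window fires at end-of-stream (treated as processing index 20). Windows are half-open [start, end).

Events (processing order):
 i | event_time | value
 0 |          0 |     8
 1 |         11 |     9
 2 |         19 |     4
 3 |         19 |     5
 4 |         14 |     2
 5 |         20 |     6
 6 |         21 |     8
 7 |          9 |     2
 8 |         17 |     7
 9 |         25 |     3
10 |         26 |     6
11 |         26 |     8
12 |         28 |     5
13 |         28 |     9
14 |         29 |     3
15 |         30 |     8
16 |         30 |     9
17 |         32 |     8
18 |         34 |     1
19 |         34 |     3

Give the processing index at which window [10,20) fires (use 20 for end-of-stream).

6

i=0 t=0 v=8: → [0,10); WM=-1
i=1 t=11 v=9: → [10,20); WM=10; [0,10) fires=8
i=2 t=19 v=4: → [10,20); WM=18
i=3 t=19 v=5: → [10,20); WM=18
i=4 t=14 v=2: DROP (t<18-3); WM=18
i=5 t=20 v=6: → [20,30); WM=19
i=6 t=21 v=8: → [20,30); WM=20; [10,20) fires=9
i=7 t=9 v=2: DROP (t<20-3); WM=20
i=8 t=17 v=7: → [10,20); WM=20
i=9 t=25 v=3: → [20,30); WM=24
i=10 t=26 v=6: → [20,30); WM=25
i=11 t=26 v=8: → [20,30); WM=25
i=12 t=28 v=5: → [20,30); WM=27
i=13 t=28 v=9: → [20,30); WM=27
i=14 t=29 v=3: → [20,30); WM=28
i=15 t=30 v=8: → [30,40); WM=29
i=16 t=30 v=9: → [30,40); WM=29
i=17 t=32 v=8: → [30,40); WM=31; [20,30) fires=9
i=18 t=34 v=1: → [30,40); WM=33
i=19 t=34 v=3: → [30,40); WM=33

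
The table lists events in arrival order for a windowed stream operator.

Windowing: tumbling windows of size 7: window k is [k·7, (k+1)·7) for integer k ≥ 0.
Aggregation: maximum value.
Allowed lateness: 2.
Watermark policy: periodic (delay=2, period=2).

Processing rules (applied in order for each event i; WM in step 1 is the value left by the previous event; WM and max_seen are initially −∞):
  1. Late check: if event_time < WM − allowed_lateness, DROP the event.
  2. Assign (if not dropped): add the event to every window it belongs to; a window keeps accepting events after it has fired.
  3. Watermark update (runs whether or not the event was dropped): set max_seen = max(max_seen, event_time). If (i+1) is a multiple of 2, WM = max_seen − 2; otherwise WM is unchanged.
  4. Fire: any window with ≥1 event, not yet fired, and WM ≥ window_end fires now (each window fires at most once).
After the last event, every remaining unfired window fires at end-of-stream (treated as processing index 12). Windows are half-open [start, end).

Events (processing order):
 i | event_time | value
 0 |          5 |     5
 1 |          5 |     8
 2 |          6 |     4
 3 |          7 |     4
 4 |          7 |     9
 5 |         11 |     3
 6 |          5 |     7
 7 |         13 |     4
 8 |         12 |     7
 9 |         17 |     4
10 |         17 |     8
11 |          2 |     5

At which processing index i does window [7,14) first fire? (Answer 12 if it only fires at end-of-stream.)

9

i=0 t=5 v=5: → [0,7); WM=−∞
i=1 t=5 v=8: → [0,7); WM=3
i=2 t=6 v=4: → [0,7); WM=3
i=3 t=7 v=4: → [7,14); WM=5
i=4 t=7 v=9: → [7,14); WM=5
i=5 t=11 v=3: → [7,14); WM=9; [0,7) fires=8
i=6 t=5 v=7: DROP (t<9-2); WM=9
i=7 t=13 v=4: → [7,14); WM=11
i=8 t=12 v=7: → [7,14); WM=11
i=9 t=17 v=4: → [14,21); WM=15; [7,14) fires=9
i=10 t=17 v=8: → [14,21); WM=15
i=11 t=2 v=5: DROP (t<15-2); WM=15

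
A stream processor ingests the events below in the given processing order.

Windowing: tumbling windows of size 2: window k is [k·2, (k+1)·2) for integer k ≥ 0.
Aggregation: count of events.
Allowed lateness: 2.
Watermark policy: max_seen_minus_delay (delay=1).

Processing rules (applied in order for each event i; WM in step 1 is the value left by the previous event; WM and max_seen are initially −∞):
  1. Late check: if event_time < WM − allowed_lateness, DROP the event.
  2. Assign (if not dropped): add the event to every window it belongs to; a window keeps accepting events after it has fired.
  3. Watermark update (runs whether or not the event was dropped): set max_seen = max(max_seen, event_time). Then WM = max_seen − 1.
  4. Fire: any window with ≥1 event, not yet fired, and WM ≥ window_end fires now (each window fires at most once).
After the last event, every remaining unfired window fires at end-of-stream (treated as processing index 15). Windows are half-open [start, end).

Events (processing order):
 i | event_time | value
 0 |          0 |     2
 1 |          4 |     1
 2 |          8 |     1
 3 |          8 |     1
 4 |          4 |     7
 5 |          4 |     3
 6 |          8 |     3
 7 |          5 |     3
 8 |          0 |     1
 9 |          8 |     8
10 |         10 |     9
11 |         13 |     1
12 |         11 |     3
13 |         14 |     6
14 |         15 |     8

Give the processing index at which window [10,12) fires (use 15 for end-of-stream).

i=0 t=0 v=2: → [0,2); WM=-1
i=1 t=4 v=1: → [4,6); WM=3; [0,2) fires=1
i=2 t=8 v=1: → [8,10); WM=7; [4,6) fires=1
i=3 t=8 v=1: → [8,10); WM=7
i=4 t=4 v=7: DROP (t<7-2); WM=7
i=5 t=4 v=3: DROP (t<7-2); WM=7
i=6 t=8 v=3: → [8,10); WM=7
i=7 t=5 v=3: → [4,6); WM=7
i=8 t=0 v=1: DROP (t<7-2); WM=7
i=9 t=8 v=8: → [8,10); WM=7
i=10 t=10 v=9: → [10,12); WM=9
i=11 t=13 v=1: → [12,14); WM=12; [8,10) fires=4 [10,12) fires=1
i=12 t=11 v=3: → [10,12); WM=12
i=13 t=14 v=6: → [14,16); WM=13
i=14 t=15 v=8: → [14,16); WM=14; [12,14) fires=1

11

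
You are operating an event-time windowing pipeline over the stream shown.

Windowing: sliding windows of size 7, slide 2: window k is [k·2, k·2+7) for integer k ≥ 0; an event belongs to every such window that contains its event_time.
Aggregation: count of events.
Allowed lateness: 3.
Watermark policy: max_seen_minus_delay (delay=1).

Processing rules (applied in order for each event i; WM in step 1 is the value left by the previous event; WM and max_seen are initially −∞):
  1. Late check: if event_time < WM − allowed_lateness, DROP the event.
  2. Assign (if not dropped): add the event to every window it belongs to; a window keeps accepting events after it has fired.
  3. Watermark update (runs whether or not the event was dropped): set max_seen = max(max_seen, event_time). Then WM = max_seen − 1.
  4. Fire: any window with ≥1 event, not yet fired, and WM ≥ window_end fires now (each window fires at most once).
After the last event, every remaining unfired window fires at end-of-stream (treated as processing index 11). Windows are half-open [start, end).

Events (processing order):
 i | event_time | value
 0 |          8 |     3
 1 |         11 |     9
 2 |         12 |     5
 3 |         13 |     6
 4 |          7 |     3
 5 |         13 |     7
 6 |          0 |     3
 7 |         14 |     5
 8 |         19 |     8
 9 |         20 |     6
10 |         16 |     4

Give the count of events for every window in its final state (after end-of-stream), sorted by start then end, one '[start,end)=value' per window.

i=0 t=8 v=3: → [8,15),[6,13),[4,11),[2,9); WM=7
i=1 t=11 v=9: → [10,17),[8,15),[6,13); WM=10; [2,9) fires=1
i=2 t=12 v=5: → [12,19),[10,17),[8,15),[6,13); WM=11; [4,11) fires=1
i=3 t=13 v=6: → [12,19),[10,17),[8,15); WM=12
i=4 t=7 v=3: DROP (t<12-3); WM=12
i=5 t=13 v=7: → [12,19),[10,17),[8,15); WM=12
i=6 t=0 v=3: DROP (t<12-3); WM=12
i=7 t=14 v=5: → [14,21),[12,19),[10,17),[8,15); WM=13; [6,13) fires=3
i=8 t=19 v=8: → [18,25),[16,23),[14,21); WM=18; [8,15) fires=6 [10,17) fires=5
i=9 t=20 v=6: → [20,27),[18,25),[16,23),[14,21); WM=19; [12,19) fires=4
i=10 t=16 v=4: → [16,23),[14,21),[12,19),[10,17); WM=19

[2,9)=1 [4,11)=1 [6,13)=3 [8,15)=6 [10,17)=6 [12,19)=5 [14,21)=4 [16,23)=3 [18,25)=2 [20,27)=1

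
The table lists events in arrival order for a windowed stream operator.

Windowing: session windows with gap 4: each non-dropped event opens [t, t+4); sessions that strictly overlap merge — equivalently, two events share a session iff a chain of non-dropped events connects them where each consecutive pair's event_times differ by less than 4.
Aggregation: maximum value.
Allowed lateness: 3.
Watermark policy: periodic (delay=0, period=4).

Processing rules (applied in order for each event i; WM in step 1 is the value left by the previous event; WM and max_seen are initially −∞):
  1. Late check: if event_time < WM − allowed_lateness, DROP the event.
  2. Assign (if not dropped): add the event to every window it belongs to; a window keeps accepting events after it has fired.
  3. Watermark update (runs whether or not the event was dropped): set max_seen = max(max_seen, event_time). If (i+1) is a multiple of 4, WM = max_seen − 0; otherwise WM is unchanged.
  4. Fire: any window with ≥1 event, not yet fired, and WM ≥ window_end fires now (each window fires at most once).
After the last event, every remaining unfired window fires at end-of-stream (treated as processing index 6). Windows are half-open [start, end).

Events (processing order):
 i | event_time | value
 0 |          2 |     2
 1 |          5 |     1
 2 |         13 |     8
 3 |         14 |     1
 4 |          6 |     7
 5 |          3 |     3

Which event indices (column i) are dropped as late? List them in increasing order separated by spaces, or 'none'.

i=0 t=2 v=2: → [2,6); WM=−∞
i=1 t=5 v=1: → [2,9); WM=−∞
i=2 t=13 v=8: → [13,17); WM=−∞
i=3 t=14 v=1: → [13,18); WM=14
i=4 t=6 v=7: DROP (t<14-3); WM=14
i=5 t=3 v=3: DROP (t<14-3); WM=14

4 5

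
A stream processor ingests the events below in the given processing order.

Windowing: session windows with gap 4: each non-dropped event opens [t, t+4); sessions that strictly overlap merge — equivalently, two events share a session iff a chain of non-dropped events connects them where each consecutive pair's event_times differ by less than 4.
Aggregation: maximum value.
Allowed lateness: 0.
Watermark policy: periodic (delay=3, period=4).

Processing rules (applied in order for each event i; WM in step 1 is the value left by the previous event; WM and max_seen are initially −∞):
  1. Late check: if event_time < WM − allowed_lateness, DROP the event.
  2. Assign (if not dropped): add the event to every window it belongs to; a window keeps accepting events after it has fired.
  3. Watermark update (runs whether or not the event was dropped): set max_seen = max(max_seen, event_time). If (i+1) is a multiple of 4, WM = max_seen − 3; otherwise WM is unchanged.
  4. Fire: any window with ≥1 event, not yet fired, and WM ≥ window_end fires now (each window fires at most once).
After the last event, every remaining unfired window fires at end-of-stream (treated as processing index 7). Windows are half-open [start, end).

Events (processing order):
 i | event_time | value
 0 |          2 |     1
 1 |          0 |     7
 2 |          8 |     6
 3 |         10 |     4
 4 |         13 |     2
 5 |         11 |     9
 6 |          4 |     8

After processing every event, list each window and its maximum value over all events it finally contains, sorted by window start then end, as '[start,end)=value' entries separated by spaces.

[0,6)=7 [8,17)=9

i=0 t=2 v=1: → [2,6); WM=−∞
i=1 t=0 v=7: → [0,6); WM=−∞
i=2 t=8 v=6: → [8,12); WM=−∞
i=3 t=10 v=4: → [8,14); WM=7
i=4 t=13 v=2: → [8,17); WM=7
i=5 t=11 v=9: → [8,17); WM=7
i=6 t=4 v=8: DROP (t<7-0); WM=7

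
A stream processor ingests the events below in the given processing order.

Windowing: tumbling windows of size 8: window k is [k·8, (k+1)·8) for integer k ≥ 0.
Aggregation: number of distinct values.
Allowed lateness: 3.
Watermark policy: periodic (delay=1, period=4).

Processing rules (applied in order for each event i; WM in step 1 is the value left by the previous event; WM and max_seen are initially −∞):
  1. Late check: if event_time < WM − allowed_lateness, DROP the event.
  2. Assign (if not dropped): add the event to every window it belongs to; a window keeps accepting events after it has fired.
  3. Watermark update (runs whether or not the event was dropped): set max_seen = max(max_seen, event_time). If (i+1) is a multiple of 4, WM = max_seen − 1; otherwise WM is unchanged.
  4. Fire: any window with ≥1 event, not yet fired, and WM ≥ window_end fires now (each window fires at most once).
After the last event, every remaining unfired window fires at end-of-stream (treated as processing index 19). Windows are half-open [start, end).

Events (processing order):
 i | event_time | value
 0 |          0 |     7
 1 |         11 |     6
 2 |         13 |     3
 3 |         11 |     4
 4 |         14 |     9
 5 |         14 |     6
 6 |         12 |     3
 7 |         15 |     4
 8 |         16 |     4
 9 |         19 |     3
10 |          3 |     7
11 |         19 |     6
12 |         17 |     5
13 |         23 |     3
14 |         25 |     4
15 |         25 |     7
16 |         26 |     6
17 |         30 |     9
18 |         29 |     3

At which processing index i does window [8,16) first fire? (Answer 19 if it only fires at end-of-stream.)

i=0 t=0 v=7: → [0,8); WM=−∞
i=1 t=11 v=6: → [8,16); WM=−∞
i=2 t=13 v=3: → [8,16); WM=−∞
i=3 t=11 v=4: → [8,16); WM=12; [0,8) fires=1
i=4 t=14 v=9: → [8,16); WM=12
i=5 t=14 v=6: → [8,16); WM=12
i=6 t=12 v=3: → [8,16); WM=12
i=7 t=15 v=4: → [8,16); WM=14
i=8 t=16 v=4: → [16,24); WM=14
i=9 t=19 v=3: → [16,24); WM=14
i=10 t=3 v=7: DROP (t<14-3); WM=14
i=11 t=19 v=6: → [16,24); WM=18; [8,16) fires=4
i=12 t=17 v=5: → [16,24); WM=18
i=13 t=23 v=3: → [16,24); WM=18
i=14 t=25 v=4: → [24,32); WM=18
i=15 t=25 v=7: → [24,32); WM=24; [16,24) fires=4
i=16 t=26 v=6: → [24,32); WM=24
i=17 t=30 v=9: → [24,32); WM=24
i=18 t=29 v=3: → [24,32); WM=24

11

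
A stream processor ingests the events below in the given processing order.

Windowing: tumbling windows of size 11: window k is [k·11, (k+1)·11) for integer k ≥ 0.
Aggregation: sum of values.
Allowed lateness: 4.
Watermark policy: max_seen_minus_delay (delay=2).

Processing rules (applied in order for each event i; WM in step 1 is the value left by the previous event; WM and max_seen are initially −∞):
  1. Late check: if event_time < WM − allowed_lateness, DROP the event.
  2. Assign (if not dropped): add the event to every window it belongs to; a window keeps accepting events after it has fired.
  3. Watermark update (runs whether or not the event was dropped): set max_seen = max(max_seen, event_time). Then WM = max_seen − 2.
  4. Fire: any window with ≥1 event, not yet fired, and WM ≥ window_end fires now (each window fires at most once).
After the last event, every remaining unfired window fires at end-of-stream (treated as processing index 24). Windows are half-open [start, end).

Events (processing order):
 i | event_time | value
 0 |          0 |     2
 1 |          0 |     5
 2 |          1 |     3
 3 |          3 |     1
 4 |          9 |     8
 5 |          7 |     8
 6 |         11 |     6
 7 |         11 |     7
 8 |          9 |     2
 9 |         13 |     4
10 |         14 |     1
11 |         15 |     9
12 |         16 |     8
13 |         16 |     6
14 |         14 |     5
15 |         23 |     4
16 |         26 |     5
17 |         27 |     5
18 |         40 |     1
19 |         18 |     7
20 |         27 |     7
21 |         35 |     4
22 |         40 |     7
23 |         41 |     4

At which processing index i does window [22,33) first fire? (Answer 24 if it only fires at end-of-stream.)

i=0 t=0 v=2: → [0,11); WM=-2
i=1 t=0 v=5: → [0,11); WM=-2
i=2 t=1 v=3: → [0,11); WM=-1
i=3 t=3 v=1: → [0,11); WM=1
i=4 t=9 v=8: → [0,11); WM=7
i=5 t=7 v=8: → [0,11); WM=7
i=6 t=11 v=6: → [11,22); WM=9
i=7 t=11 v=7: → [11,22); WM=9
i=8 t=9 v=2: → [0,11); WM=9
i=9 t=13 v=4: → [11,22); WM=11; [0,11) fires=29
i=10 t=14 v=1: → [11,22); WM=12
i=11 t=15 v=9: → [11,22); WM=13
i=12 t=16 v=8: → [11,22); WM=14
i=13 t=16 v=6: → [11,22); WM=14
i=14 t=14 v=5: → [11,22); WM=14
i=15 t=23 v=4: → [22,33); WM=21
i=16 t=26 v=5: → [22,33); WM=24; [11,22) fires=46
i=17 t=27 v=5: → [22,33); WM=25
i=18 t=40 v=1: → [33,44); WM=38; [22,33) fires=14
i=19 t=18 v=7: DROP (t<38-4); WM=38
i=20 t=27 v=7: DROP (t<38-4); WM=38
i=21 t=35 v=4: → [33,44); WM=38
i=22 t=40 v=7: → [33,44); WM=38
i=23 t=41 v=4: → [33,44); WM=39

18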